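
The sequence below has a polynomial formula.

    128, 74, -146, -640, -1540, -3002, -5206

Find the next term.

First differences: -54, -220, -494, -900, -1462, -2204
Second differences: -166, -274, -406, -562, -742
Third differences: -108, -132, -156, -180
Fourth differences: -24, -24, -24
The fourth differences are constant (-24).
-180 − 24 = -204;  -742 − 204 = -946;  -2204 − 946 = -3150;  -5206 − 3150 = -8356

-8356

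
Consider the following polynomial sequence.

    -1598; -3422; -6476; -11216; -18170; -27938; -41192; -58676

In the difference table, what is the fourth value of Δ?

First differences: -1824, -3054, -4740, -6954, -9768, -13254, -17484
Second differences: -1230, -1686, -2214, -2814, -3486, -4230
Third differences: -456, -528, -600, -672, -744
Fourth differences: -72, -72, -72, -72

-6954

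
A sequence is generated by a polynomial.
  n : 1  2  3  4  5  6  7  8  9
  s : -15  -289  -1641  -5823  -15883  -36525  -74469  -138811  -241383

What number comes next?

-397113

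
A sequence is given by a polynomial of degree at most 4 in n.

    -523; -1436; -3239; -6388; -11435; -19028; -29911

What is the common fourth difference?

Δ: -913, -1803, -3149, -5047, -7593, -10883
Δ²: -890, -1346, -1898, -2546, -3290
Δ³: -456, -552, -648, -744
Δ⁴: -96, -96, -96

-96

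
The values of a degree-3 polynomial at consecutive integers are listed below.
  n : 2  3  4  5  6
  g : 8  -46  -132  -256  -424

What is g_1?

First differences: -54, -86, -124, -168
Second differences: -32, -38, -44
Third differences: -6, -6
The third differences are constant at -6.
Work back: -32 + 6 = -26;  -54 + 26 = -28;  8 + 28 = 36

36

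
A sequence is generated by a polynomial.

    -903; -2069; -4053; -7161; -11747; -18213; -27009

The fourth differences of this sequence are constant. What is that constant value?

-48

D1: -1166, -1984, -3108, -4586, -6466, -8796
D2: -818, -1124, -1478, -1880, -2330
D3: -306, -354, -402, -450
D4: -48, -48, -48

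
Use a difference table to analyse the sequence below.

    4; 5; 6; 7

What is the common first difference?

1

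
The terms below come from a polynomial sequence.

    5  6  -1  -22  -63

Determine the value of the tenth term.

1, -7, -21, -41
-8, -14, -20
-6, -6
Constant third difference = -6, so extend:
-20 − 6 = -26;  -41 − 26 = -67;  -63 − 67 = -130
-26 − 6 = -32;  -67 − 32 = -99;  -130 − 99 = -229
-32 − 6 = -38;  -99 − 38 = -137;  -229 − 137 = -366
-38 − 6 = -44;  -137 − 44 = -181;  -366 − 181 = -547
-44 − 6 = -50;  -181 − 50 = -231;  -547 − 231 = -778

-778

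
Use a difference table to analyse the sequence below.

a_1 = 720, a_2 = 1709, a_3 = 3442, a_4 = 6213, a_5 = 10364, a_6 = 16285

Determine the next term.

First differences: 989  1733  2771  4151  5921
Second differences: 744  1038  1380  1770
Third differences: 294  342  390
Fourth differences: 48  48
Fourth differences constant at 48.
390 + 48 = 438;  1770 + 438 = 2208;  5921 + 2208 = 8129;  16285 + 8129 = 24414

24414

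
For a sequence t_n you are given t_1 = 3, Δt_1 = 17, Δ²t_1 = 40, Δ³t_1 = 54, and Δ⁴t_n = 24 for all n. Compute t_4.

Build the table forward from the leading diagonal:
D4: 24  24  24  24
D3: 54  78  102  126
D2: 40  94  172  274
D1: 17  57  151  323
t: 3  20  77  228

228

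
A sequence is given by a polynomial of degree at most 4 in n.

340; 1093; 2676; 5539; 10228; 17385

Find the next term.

27748

First differences: 753, 1583, 2863, 4689, 7157
Second differences: 830, 1280, 1826, 2468
Third differences: 450, 546, 642
Fourth differences: 96, 96
Constant fourth difference = 96, so extend:
642 + 96 = 738;  2468 + 738 = 3206;  7157 + 3206 = 10363;  17385 + 10363 = 27748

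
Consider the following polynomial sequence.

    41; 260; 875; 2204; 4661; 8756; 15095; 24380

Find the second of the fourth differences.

Δ: 219, 615, 1329, 2457, 4095, 6339, 9285
Δ²: 396, 714, 1128, 1638, 2244, 2946
Δ³: 318, 414, 510, 606, 702
Δ⁴: 96, 96, 96, 96

96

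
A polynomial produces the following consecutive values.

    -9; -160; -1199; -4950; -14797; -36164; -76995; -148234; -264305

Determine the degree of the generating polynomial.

5

Δ: -151, -1039, -3751, -9847, -21367, -40831, -71239, -116071
Δ²: -888, -2712, -6096, -11520, -19464, -30408, -44832
Δ³: -1824, -3384, -5424, -7944, -10944, -14424
Δ⁴: -1560, -2040, -2520, -3000, -3480
Δ⁵: -480, -480, -480, -480
The fifth differences are constant, so the polynomial has degree 5.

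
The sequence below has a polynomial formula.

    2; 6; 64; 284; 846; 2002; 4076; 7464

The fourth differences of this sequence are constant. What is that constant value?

72

Δ: 4, 58, 220, 562, 1156, 2074, 3388
Δ²: 54, 162, 342, 594, 918, 1314
Δ³: 108, 180, 252, 324, 396
Δ⁴: 72, 72, 72, 72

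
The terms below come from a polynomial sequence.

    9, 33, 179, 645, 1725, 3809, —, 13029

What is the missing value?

Using the first 6 terms:
Δ: 24  146  466  1080  2084
Δ²: 122  320  614  1004
Δ³: 198  294  390
Δ⁴: 96  96
Constant fourth difference = 96.
Extend forward: 390 + 96 = 486;  1004 + 486 = 1490;  2084 + 1490 = 3574;  3809 + 3574 = 7383

7383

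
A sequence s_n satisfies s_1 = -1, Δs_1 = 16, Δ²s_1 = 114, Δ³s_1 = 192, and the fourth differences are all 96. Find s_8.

12585

Build the table forward from the leading diagonal:
Fourth differences: 96, 96, 96, 96, 96, 96, 96, 96
Third differences: 192, 288, 384, 480, 576, 672, 768, 864
Second differences: 114, 306, 594, 978, 1458, 2034, 2706, 3474
First differences: 16, 130, 436, 1030, 2008, 3466, 5500, 8206
s: -1, 15, 145, 581, 1611, 3619, 7085, 12585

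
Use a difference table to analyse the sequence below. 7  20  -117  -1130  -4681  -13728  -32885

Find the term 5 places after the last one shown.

-603090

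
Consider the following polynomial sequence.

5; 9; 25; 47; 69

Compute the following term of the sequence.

85

First differences: 4  16  22  22
Second differences: 12  6  0
Third differences: -6  -6
Constant third difference = -6, so extend:
0 − 6 = -6;  22 − 6 = 16;  69 + 16 = 85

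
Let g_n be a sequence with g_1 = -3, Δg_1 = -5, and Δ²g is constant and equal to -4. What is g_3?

-17

Build the table forward from the leading diagonal:
Δ²: -4, -4, -4
Δ: -5, -9, -13
g: -3, -8, -17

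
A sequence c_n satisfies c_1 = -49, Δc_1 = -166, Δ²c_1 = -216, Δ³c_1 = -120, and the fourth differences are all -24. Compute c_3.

Build the table forward from the leading diagonal:
Δ⁴: -24  -24  -24
Δ³: -120  -144  -168
Δ²: -216  -336  -480
Δ: -166  -382  -718
c: -49  -215  -597

-597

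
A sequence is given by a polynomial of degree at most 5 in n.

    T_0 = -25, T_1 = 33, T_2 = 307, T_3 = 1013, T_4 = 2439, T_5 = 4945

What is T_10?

51315

Δ: 58 , 274 , 706 , 1426 , 2506
Δ²: 216 , 432 , 720 , 1080
Δ³: 216 , 288 , 360
Δ⁴: 72 , 72
The fourth differences are constant (72).
360 + 72 = 432;  1080 + 432 = 1512;  2506 + 1512 = 4018;  4945 + 4018 = 8963
432 + 72 = 504;  1512 + 504 = 2016;  4018 + 2016 = 6034;  8963 + 6034 = 14997
504 + 72 = 576;  2016 + 576 = 2592;  6034 + 2592 = 8626;  14997 + 8626 = 23623
576 + 72 = 648;  2592 + 648 = 3240;  8626 + 3240 = 11866;  23623 + 11866 = 35489
648 + 72 = 720;  3240 + 720 = 3960;  11866 + 3960 = 15826;  35489 + 15826 = 51315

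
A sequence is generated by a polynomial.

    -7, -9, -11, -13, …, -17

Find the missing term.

Using the first 4 terms:
D1: -2  -2  -2
Constant first difference = -2.
Extend forward: -13 − 2 = -15

-15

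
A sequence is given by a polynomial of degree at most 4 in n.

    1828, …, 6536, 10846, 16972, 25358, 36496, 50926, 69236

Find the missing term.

3646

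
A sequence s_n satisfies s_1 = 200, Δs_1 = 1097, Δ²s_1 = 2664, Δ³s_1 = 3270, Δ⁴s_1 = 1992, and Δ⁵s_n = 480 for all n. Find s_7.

144902

Build the table forward from the leading diagonal:
Δ⁵: 480  480  480  480  480  480  480
Δ⁴: 1992  2472  2952  3432  3912  4392  4872
Δ³: 3270  5262  7734  10686  14118  18030  22422
Δ²: 2664  5934  11196  18930  29616  43734  61764
Δ: 1097  3761  9695  20891  39821  69437  113171
s: 200  1297  5058  14753  35644  75465  144902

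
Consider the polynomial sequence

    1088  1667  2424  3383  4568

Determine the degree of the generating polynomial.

3

D1: 579, 757, 959, 1185
D2: 178, 202, 226
D3: 24, 24
The third differences are constant, so the polynomial has degree 3.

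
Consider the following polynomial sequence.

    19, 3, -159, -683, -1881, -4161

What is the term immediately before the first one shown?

9

D1: -16  -162  -524  -1198  -2280
D2: -146  -362  -674  -1082
D3: -216  -312  -408
D4: -96  -96
The fourth differences are constant at -96.
Work back: -216 + 96 = -120;  -146 + 120 = -26;  -16 + 26 = 10;  19 − 10 = 9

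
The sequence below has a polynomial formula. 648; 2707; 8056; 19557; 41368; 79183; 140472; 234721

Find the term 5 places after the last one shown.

1703736

First differences: 2059 , 5349 , 11501 , 21811 , 37815 , 61289 , 94249
Second differences: 3290 , 6152 , 10310 , 16004 , 23474 , 32960
Third differences: 2862 , 4158 , 5694 , 7470 , 9486
Fourth differences: 1296 , 1536 , 1776 , 2016
Fifth differences: 240 , 240 , 240
The fifth differences are constant (240).
2016 + 240 = 2256;  9486 + 2256 = 11742;  32960 + 11742 = 44702;  94249 + 44702 = 138951;  234721 + 138951 = 373672
2256 + 240 = 2496;  11742 + 2496 = 14238;  44702 + 14238 = 58940;  138951 + 58940 = 197891;  373672 + 197891 = 571563
2496 + 240 = 2736;  14238 + 2736 = 16974;  58940 + 16974 = 75914;  197891 + 75914 = 273805;  571563 + 273805 = 845368
2736 + 240 = 2976;  16974 + 2976 = 19950;  75914 + 19950 = 95864;  273805 + 95864 = 369669;  845368 + 369669 = 1215037
2976 + 240 = 3216;  19950 + 3216 = 23166;  95864 + 23166 = 119030;  369669 + 119030 = 488699;  1215037 + 488699 = 1703736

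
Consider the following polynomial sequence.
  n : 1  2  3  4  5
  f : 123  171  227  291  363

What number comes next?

443

Δ: 48 , 56 , 64 , 72
Δ²: 8 , 8 , 8
Constant second difference = 8, so extend:
72 + 8 = 80;  363 + 80 = 443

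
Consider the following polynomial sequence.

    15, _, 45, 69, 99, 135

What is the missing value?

27

Using the last 4 terms:
D1: 24, 30, 36
D2: 6, 6
Constant second difference = 6.
Extend backward: 24 − 6 = 18;  45 − 18 = 27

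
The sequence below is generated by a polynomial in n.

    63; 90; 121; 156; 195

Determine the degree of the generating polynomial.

D1: 27, 31, 35, 39
D2: 4, 4, 4
The second differences are constant, so the polynomial has degree 2.

2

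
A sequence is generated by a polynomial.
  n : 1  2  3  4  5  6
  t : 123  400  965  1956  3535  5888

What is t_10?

277  565  991  1579  2353
288  426  588  774
138  162  186
24  24
Fourth differences constant at 24.
186 + 24 = 210;  774 + 210 = 984;  2353 + 984 = 3337;  5888 + 3337 = 9225
210 + 24 = 234;  984 + 234 = 1218;  3337 + 1218 = 4555;  9225 + 4555 = 13780
234 + 24 = 258;  1218 + 258 = 1476;  4555 + 1476 = 6031;  13780 + 6031 = 19811
258 + 24 = 282;  1476 + 282 = 1758;  6031 + 1758 = 7789;  19811 + 7789 = 27600

27600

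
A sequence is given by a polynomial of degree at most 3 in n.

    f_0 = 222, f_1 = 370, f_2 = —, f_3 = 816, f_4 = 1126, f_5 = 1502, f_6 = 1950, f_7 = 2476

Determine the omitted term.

566

Using the last 5 terms:
First differences: 310, 376, 448, 526
Second differences: 66, 72, 78
Third differences: 6, 6
Constant third difference = 6.
Extend backward: 66 − 6 = 60;  310 − 60 = 250;  816 − 250 = 566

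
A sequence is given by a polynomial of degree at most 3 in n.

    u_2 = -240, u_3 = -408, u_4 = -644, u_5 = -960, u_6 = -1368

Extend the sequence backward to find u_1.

-128

D1: -168, -236, -316, -408
D2: -68, -80, -92
D3: -12, -12
The third differences are constant at -12.
Work back: -68 + 12 = -56;  -168 + 56 = -112;  -240 + 112 = -128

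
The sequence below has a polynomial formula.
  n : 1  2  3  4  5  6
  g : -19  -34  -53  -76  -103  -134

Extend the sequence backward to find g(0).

Δ: -15  -19  -23  -27  -31
Δ²: -4  -4  -4  -4
The second differences are constant at -4.
Work back: -15 + 4 = -11;  -19 + 11 = -8

-8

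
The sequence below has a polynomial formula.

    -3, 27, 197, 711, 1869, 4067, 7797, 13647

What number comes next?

22301

30, 170, 514, 1158, 2198, 3730, 5850
140, 344, 644, 1040, 1532, 2120
204, 300, 396, 492, 588
96, 96, 96, 96
Constant fourth difference = 96, so extend:
588 + 96 = 684;  2120 + 684 = 2804;  5850 + 2804 = 8654;  13647 + 8654 = 22301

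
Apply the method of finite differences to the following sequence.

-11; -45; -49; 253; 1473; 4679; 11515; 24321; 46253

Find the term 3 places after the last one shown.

213125

First differences: -34 , -4 , 302 , 1220 , 3206 , 6836 , 12806 , 21932
Second differences: 30 , 306 , 918 , 1986 , 3630 , 5970 , 9126
Third differences: 276 , 612 , 1068 , 1644 , 2340 , 3156
Fourth differences: 336 , 456 , 576 , 696 , 816
Fifth differences: 120 , 120 , 120 , 120
The fifth differences are constant (120).
816 + 120 = 936;  3156 + 936 = 4092;  9126 + 4092 = 13218;  21932 + 13218 = 35150;  46253 + 35150 = 81403
936 + 120 = 1056;  4092 + 1056 = 5148;  13218 + 5148 = 18366;  35150 + 18366 = 53516;  81403 + 53516 = 134919
1056 + 120 = 1176;  5148 + 1176 = 6324;  18366 + 6324 = 24690;  53516 + 24690 = 78206;  134919 + 78206 = 213125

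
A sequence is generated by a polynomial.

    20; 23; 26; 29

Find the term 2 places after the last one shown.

First differences: 3, 3, 3
The first differences are constant (3).
29 + 3 = 32
32 + 3 = 35

35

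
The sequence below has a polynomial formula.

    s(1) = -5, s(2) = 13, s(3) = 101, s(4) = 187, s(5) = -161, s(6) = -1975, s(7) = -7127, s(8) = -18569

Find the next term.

D1: 18  88  86  -348  -1814  -5152  -11442
D2: 70  -2  -434  -1466  -3338  -6290
D3: -72  -432  -1032  -1872  -2952
D4: -360  -600  -840  -1080
D5: -240  -240  -240
Constant fifth difference = -240, so extend:
-1080 − 240 = -1320;  -2952 − 1320 = -4272;  -6290 − 4272 = -10562;  -11442 − 10562 = -22004;  -18569 − 22004 = -40573

-40573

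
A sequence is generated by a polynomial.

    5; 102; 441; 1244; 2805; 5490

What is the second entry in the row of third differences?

Δ: 97, 339, 803, 1561, 2685
Δ²: 242, 464, 758, 1124
Δ³: 222, 294, 366
Δ⁴: 72, 72

294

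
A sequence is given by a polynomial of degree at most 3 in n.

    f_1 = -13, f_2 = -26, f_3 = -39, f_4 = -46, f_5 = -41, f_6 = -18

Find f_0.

-6

First differences: -13, -13, -7, 5, 23
Second differences: 0, 6, 12, 18
Third differences: 6, 6, 6
The third differences are constant at 6.
Work back: 0 − 6 = -6;  -13 + 6 = -7;  -13 + 7 = -6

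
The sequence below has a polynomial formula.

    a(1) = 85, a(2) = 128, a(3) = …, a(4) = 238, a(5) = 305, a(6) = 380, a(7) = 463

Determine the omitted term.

179

Using the last 4 terms:
67  75  83
8  8
Constant second difference = 8.
Extend backward: 67 − 8 = 59;  238 − 59 = 179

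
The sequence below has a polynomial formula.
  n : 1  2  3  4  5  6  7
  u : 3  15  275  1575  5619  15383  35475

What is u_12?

611735

Δ: 12 , 260 , 1300 , 4044 , 9764 , 20092
Δ²: 248 , 1040 , 2744 , 5720 , 10328
Δ³: 792 , 1704 , 2976 , 4608
Δ⁴: 912 , 1272 , 1632
Δ⁵: 360 , 360
The fifth differences are constant (360).
1632 + 360 = 1992;  4608 + 1992 = 6600;  10328 + 6600 = 16928;  20092 + 16928 = 37020;  35475 + 37020 = 72495
1992 + 360 = 2352;  6600 + 2352 = 8952;  16928 + 8952 = 25880;  37020 + 25880 = 62900;  72495 + 62900 = 135395
2352 + 360 = 2712;  8952 + 2712 = 11664;  25880 + 11664 = 37544;  62900 + 37544 = 100444;  135395 + 100444 = 235839
2712 + 360 = 3072;  11664 + 3072 = 14736;  37544 + 14736 = 52280;  100444 + 52280 = 152724;  235839 + 152724 = 388563
3072 + 360 = 3432;  14736 + 3432 = 18168;  52280 + 18168 = 70448;  152724 + 70448 = 223172;  388563 + 223172 = 611735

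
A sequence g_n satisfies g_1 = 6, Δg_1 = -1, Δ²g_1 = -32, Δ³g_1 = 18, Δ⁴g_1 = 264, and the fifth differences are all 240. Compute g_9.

32030

Build the table forward from the leading diagonal:
Δ⁵: 240  240  240  240  240  240  240  240  240
Δ⁴: 264  504  744  984  1224  1464  1704  1944  2184
Δ³: 18  282  786  1530  2514  3738  5202  6906  8850
Δ²: -32  -14  268  1054  2584  5098  8836  14038  20944
Δ: -1  -33  -47  221  1275  3859  8957  17793  31831
g: 6  5  -28  -75  146  1421  5280  14237  32030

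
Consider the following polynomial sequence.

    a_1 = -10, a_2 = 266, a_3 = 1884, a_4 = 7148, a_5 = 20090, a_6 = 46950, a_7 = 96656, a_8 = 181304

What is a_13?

1834274

Δ: 276, 1618, 5264, 12942, 26860, 49706, 84648
Δ²: 1342, 3646, 7678, 13918, 22846, 34942
Δ³: 2304, 4032, 6240, 8928, 12096
Δ⁴: 1728, 2208, 2688, 3168
Δ⁵: 480, 480, 480
Constant fifth difference = 480, so extend:
3168 + 480 = 3648;  12096 + 3648 = 15744;  34942 + 15744 = 50686;  84648 + 50686 = 135334;  181304 + 135334 = 316638
3648 + 480 = 4128;  15744 + 4128 = 19872;  50686 + 19872 = 70558;  135334 + 70558 = 205892;  316638 + 205892 = 522530
4128 + 480 = 4608;  19872 + 4608 = 24480;  70558 + 24480 = 95038;  205892 + 95038 = 300930;  522530 + 300930 = 823460
4608 + 480 = 5088;  24480 + 5088 = 29568;  95038 + 29568 = 124606;  300930 + 124606 = 425536;  823460 + 425536 = 1248996
5088 + 480 = 5568;  29568 + 5568 = 35136;  124606 + 35136 = 159742;  425536 + 159742 = 585278;  1248996 + 585278 = 1834274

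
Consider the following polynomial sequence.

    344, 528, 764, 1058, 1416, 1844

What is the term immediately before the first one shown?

206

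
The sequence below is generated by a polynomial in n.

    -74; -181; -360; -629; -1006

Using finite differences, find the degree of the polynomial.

D1: -107, -179, -269, -377
D2: -72, -90, -108
D3: -18, -18
The third differences are constant, so the polynomial has degree 3.

3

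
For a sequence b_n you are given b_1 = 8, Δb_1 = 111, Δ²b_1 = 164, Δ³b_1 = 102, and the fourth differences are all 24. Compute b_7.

5534

Build the table forward from the leading diagonal:
Fourth differences: 24  24  24  24  24  24  24
Third differences: 102  126  150  174  198  222  246
Second differences: 164  266  392  542  716  914  1136
First differences: 111  275  541  933  1475  2191  3105
b: 8  119  394  935  1868  3343  5534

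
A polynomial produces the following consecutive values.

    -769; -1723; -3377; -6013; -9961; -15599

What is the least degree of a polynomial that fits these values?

-954, -1654, -2636, -3948, -5638
-700, -982, -1312, -1690
-282, -330, -378
-48, -48
The fourth differences are constant, so the polynomial has degree 4.

4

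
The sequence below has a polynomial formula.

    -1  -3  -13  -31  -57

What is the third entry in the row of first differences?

First differences: -2, -10, -18, -26
Second differences: -8, -8, -8

-18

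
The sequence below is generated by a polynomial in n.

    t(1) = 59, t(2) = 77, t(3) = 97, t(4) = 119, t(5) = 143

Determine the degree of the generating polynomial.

Δ: 18, 20, 22, 24
Δ²: 2, 2, 2
The second differences are constant, so the polynomial has degree 2.

2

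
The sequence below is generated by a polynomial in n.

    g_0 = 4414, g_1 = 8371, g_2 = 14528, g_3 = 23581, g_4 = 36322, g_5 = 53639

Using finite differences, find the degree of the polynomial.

Δ: 3957, 6157, 9053, 12741, 17317
Δ²: 2200, 2896, 3688, 4576
Δ³: 696, 792, 888
Δ⁴: 96, 96
The fourth differences are constant, so the polynomial has degree 4.

4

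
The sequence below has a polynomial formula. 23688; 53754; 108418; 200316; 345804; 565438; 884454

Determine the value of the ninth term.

30066, 54664, 91898, 145488, 219634, 319016
24598, 37234, 53590, 74146, 99382
12636, 16356, 20556, 25236
3720, 4200, 4680
480, 480
The fifth differences are constant (480).
4680 + 480 = 5160;  25236 + 5160 = 30396;  99382 + 30396 = 129778;  319016 + 129778 = 448794;  884454 + 448794 = 1333248
5160 + 480 = 5640;  30396 + 5640 = 36036;  129778 + 36036 = 165814;  448794 + 165814 = 614608;  1333248 + 614608 = 1947856

1947856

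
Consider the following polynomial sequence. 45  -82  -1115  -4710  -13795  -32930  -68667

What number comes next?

-129910

Δ: -127, -1033, -3595, -9085, -19135, -35737
Δ²: -906, -2562, -5490, -10050, -16602
Δ³: -1656, -2928, -4560, -6552
Δ⁴: -1272, -1632, -1992
Δ⁵: -360, -360
The fifth differences are constant (-360).
-1992 − 360 = -2352;  -6552 − 2352 = -8904;  -16602 − 8904 = -25506;  -35737 − 25506 = -61243;  -68667 − 61243 = -129910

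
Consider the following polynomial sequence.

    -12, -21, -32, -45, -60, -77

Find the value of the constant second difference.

D1: -9, -11, -13, -15, -17
D2: -2, -2, -2, -2

-2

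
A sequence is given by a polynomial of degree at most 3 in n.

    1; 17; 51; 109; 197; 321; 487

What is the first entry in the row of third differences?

First differences: 16, 34, 58, 88, 124, 166
Second differences: 18, 24, 30, 36, 42
Third differences: 6, 6, 6, 6

6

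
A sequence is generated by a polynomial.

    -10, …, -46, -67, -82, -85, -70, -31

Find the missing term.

-25

Using the last 6 terms:
Δ: -21  -15  -3  15  39
Δ²: 6  12  18  24
Δ³: 6  6  6
Constant third difference = 6.
Extend backward: 6 − 6 = 0;  -21 + 0 = -21;  -46 + 21 = -25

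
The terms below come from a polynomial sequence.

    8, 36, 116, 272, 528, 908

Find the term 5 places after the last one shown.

First differences: 28, 80, 156, 256, 380
Second differences: 52, 76, 100, 124
Third differences: 24, 24, 24
Constant third difference = 24, so extend:
124 + 24 = 148;  380 + 148 = 528;  908 + 528 = 1436
148 + 24 = 172;  528 + 172 = 700;  1436 + 700 = 2136
172 + 24 = 196;  700 + 196 = 896;  2136 + 896 = 3032
196 + 24 = 220;  896 + 220 = 1116;  3032 + 1116 = 4148
220 + 24 = 244;  1116 + 244 = 1360;  4148 + 1360 = 5508

5508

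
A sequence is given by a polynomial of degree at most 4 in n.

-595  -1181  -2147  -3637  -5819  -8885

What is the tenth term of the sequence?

Δ: -586 , -966 , -1490 , -2182 , -3066
Δ²: -380 , -524 , -692 , -884
Δ³: -144 , -168 , -192
Δ⁴: -24 , -24
Fourth differences constant at -24.
-192 − 24 = -216;  -884 − 216 = -1100;  -3066 − 1100 = -4166;  -8885 − 4166 = -13051
-216 − 24 = -240;  -1100 − 240 = -1340;  -4166 − 1340 = -5506;  -13051 − 5506 = -18557
-240 − 24 = -264;  -1340 − 264 = -1604;  -5506 − 1604 = -7110;  -18557 − 7110 = -25667
-264 − 24 = -288;  -1604 − 288 = -1892;  -7110 − 1892 = -9002;  -25667 − 9002 = -34669

-34669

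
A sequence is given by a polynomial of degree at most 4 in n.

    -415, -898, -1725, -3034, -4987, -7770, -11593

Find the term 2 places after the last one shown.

-23319

First differences: -483  -827  -1309  -1953  -2783  -3823
Second differences: -344  -482  -644  -830  -1040
Third differences: -138  -162  -186  -210
Fourth differences: -24  -24  -24
Constant fourth difference = -24, so extend:
-210 − 24 = -234;  -1040 − 234 = -1274;  -3823 − 1274 = -5097;  -11593 − 5097 = -16690
-234 − 24 = -258;  -1274 − 258 = -1532;  -5097 − 1532 = -6629;  -16690 − 6629 = -23319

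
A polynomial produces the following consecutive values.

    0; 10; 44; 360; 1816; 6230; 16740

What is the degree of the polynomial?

5

10, 34, 316, 1456, 4414, 10510
24, 282, 1140, 2958, 6096
258, 858, 1818, 3138
600, 960, 1320
360, 360
The fifth differences are constant, so the polynomial has degree 5.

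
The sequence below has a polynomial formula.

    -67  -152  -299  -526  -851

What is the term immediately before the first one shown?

-26

Δ: -85  -147  -227  -325
Δ²: -62  -80  -98
Δ³: -18  -18
The third differences are constant at -18.
Work back: -62 + 18 = -44;  -85 + 44 = -41;  -67 + 41 = -26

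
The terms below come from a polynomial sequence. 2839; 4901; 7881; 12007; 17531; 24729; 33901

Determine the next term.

Δ: 2062, 2980, 4126, 5524, 7198, 9172
Δ²: 918, 1146, 1398, 1674, 1974
Δ³: 228, 252, 276, 300
Δ⁴: 24, 24, 24
Constant fourth difference = 24, so extend:
300 + 24 = 324;  1974 + 324 = 2298;  9172 + 2298 = 11470;  33901 + 11470 = 45371

45371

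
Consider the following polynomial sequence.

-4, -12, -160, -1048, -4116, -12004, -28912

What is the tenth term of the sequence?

First differences: -8, -148, -888, -3068, -7888, -16908
Second differences: -140, -740, -2180, -4820, -9020
Third differences: -600, -1440, -2640, -4200
Fourth differences: -840, -1200, -1560
Fifth differences: -360, -360
The fifth differences are constant (-360).
-1560 − 360 = -1920;  -4200 − 1920 = -6120;  -9020 − 6120 = -15140;  -16908 − 15140 = -32048;  -28912 − 32048 = -60960
-1920 − 360 = -2280;  -6120 − 2280 = -8400;  -15140 − 8400 = -23540;  -32048 − 23540 = -55588;  -60960 − 55588 = -116548
-2280 − 360 = -2640;  -8400 − 2640 = -11040;  -23540 − 11040 = -34580;  -55588 − 34580 = -90168;  -116548 − 90168 = -206716

-206716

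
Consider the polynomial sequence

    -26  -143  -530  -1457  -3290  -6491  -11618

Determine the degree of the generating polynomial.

4

D1: -117, -387, -927, -1833, -3201, -5127
D2: -270, -540, -906, -1368, -1926
D3: -270, -366, -462, -558
D4: -96, -96, -96
The fourth differences are constant, so the polynomial has degree 4.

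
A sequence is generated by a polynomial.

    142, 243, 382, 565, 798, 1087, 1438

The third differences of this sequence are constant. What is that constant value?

6

Δ: 101, 139, 183, 233, 289, 351
Δ²: 38, 44, 50, 56, 62
Δ³: 6, 6, 6, 6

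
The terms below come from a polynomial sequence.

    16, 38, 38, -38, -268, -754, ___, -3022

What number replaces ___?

-1622

Using the first 6 terms:
22, 0, -76, -230, -486
-22, -76, -154, -256
-54, -78, -102
-24, -24
Constant fourth difference = -24.
Extend forward: -102 − 24 = -126;  -256 − 126 = -382;  -486 − 382 = -868;  -754 − 868 = -1622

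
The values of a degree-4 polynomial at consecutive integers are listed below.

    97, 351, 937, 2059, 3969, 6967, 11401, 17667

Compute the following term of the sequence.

Δ: 254 , 586 , 1122 , 1910 , 2998 , 4434 , 6266
Δ²: 332 , 536 , 788 , 1088 , 1436 , 1832
Δ³: 204 , 252 , 300 , 348 , 396
Δ⁴: 48 , 48 , 48 , 48
Fourth differences constant at 48.
396 + 48 = 444;  1832 + 444 = 2276;  6266 + 2276 = 8542;  17667 + 8542 = 26209

26209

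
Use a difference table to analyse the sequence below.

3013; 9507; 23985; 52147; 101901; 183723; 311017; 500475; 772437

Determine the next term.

1151251

D1: 6494 , 14478 , 28162 , 49754 , 81822 , 127294 , 189458 , 271962
D2: 7984 , 13684 , 21592 , 32068 , 45472 , 62164 , 82504
D3: 5700 , 7908 , 10476 , 13404 , 16692 , 20340
D4: 2208 , 2568 , 2928 , 3288 , 3648
D5: 360 , 360 , 360 , 360
Constant fifth difference = 360, so extend:
3648 + 360 = 4008;  20340 + 4008 = 24348;  82504 + 24348 = 106852;  271962 + 106852 = 378814;  772437 + 378814 = 1151251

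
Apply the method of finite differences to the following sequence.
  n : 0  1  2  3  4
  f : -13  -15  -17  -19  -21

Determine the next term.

First differences: -2 , -2 , -2 , -2
First differences constant at -2.
-21 − 2 = -23

-23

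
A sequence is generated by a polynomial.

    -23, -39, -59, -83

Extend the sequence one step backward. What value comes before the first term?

-11

First differences: -16  -20  -24
Second differences: -4  -4
The second differences are constant at -4.
Work back: -16 + 4 = -12;  -23 + 12 = -11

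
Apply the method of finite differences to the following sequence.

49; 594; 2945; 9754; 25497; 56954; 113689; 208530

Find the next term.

358049

D1: 545  2351  6809  15743  31457  56735  94841
D2: 1806  4458  8934  15714  25278  38106
D3: 2652  4476  6780  9564  12828
D4: 1824  2304  2784  3264
D5: 480  480  480
Fifth differences constant at 480.
3264 + 480 = 3744;  12828 + 3744 = 16572;  38106 + 16572 = 54678;  94841 + 54678 = 149519;  208530 + 149519 = 358049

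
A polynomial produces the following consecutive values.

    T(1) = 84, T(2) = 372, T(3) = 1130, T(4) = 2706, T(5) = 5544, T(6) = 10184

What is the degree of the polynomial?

First differences: 288, 758, 1576, 2838, 4640
Second differences: 470, 818, 1262, 1802
Third differences: 348, 444, 540
Fourth differences: 96, 96
The fourth differences are constant, so the polynomial has degree 4.

4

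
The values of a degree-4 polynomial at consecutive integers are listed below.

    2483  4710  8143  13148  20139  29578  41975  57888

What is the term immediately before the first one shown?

1144

D1: 2227, 3433, 5005, 6991, 9439, 12397, 15913
D2: 1206, 1572, 1986, 2448, 2958, 3516
D3: 366, 414, 462, 510, 558
D4: 48, 48, 48, 48
The fourth differences are constant at 48.
Work back: 366 − 48 = 318;  1206 − 318 = 888;  2227 − 888 = 1339;  2483 − 1339 = 1144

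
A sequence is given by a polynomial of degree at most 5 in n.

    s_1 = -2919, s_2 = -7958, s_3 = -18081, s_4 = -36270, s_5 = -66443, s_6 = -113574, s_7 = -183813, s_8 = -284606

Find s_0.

-798

D1: -5039  -10123  -18189  -30173  -47131  -70239  -100793
D2: -5084  -8066  -11984  -16958  -23108  -30554
D3: -2982  -3918  -4974  -6150  -7446
D4: -936  -1056  -1176  -1296
D5: -120  -120  -120
The fifth differences are constant at -120.
Work back: -936 + 120 = -816;  -2982 + 816 = -2166;  -5084 + 2166 = -2918;  -5039 + 2918 = -2121;  -2919 + 2121 = -798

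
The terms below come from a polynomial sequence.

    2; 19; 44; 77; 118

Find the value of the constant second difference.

8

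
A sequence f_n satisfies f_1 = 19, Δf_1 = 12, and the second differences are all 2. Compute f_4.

61

Build the table forward from the leading diagonal:
D2: 2, 2, 2, 2
D1: 12, 14, 16, 18
f: 19, 31, 45, 61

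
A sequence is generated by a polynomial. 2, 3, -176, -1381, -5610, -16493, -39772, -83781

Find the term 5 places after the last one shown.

-1148386

1, -179, -1205, -4229, -10883, -23279, -44009
-180, -1026, -3024, -6654, -12396, -20730
-846, -1998, -3630, -5742, -8334
-1152, -1632, -2112, -2592
-480, -480, -480
Fifth differences constant at -480.
-2592 − 480 = -3072;  -8334 − 3072 = -11406;  -20730 − 11406 = -32136;  -44009 − 32136 = -76145;  -83781 − 76145 = -159926
-3072 − 480 = -3552;  -11406 − 3552 = -14958;  -32136 − 14958 = -47094;  -76145 − 47094 = -123239;  -159926 − 123239 = -283165
-3552 − 480 = -4032;  -14958 − 4032 = -18990;  -47094 − 18990 = -66084;  -123239 − 66084 = -189323;  -283165 − 189323 = -472488
-4032 − 480 = -4512;  -18990 − 4512 = -23502;  -66084 − 23502 = -89586;  -189323 − 89586 = -278909;  -472488 − 278909 = -751397
-4512 − 480 = -4992;  -23502 − 4992 = -28494;  -89586 − 28494 = -118080;  -278909 − 118080 = -396989;  -751397 − 396989 = -1148386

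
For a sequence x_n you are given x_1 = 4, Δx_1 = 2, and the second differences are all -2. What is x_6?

Build the table forward from the leading diagonal:
Second differences: -2  -2  -2  -2  -2  -2
First differences: 2  0  -2  -4  -6  -8
x: 4  6  6  4  0  -6

-6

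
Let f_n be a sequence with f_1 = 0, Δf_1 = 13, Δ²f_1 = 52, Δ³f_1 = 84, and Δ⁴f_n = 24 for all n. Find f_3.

Build the table forward from the leading diagonal:
Δ⁴: 24  24  24
Δ³: 84  108  132
Δ²: 52  136  244
Δ: 13  65  201
f: 0  13  78

78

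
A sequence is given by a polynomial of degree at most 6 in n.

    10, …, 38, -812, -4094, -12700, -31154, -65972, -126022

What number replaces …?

Using the last 7 terms:
-850, -3282, -8606, -18454, -34818, -60050
-2432, -5324, -9848, -16364, -25232
-2892, -4524, -6516, -8868
-1632, -1992, -2352
-360, -360
Constant fifth difference = -360.
Extend backward: -1632 + 360 = -1272;  -2892 + 1272 = -1620;  -2432 + 1620 = -812;  -850 + 812 = -38;  38 + 38 = 76

76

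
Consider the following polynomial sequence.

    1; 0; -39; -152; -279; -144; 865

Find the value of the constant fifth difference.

120

D1: -1, -39, -113, -127, 135, 1009
D2: -38, -74, -14, 262, 874
D3: -36, 60, 276, 612
D4: 96, 216, 336
D5: 120, 120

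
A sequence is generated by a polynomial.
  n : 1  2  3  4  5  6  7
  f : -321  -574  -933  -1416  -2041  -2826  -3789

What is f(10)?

-253, -359, -483, -625, -785, -963
-106, -124, -142, -160, -178
-18, -18, -18, -18
The third differences are constant (-18).
-178 − 18 = -196;  -963 − 196 = -1159;  -3789 − 1159 = -4948
-196 − 18 = -214;  -1159 − 214 = -1373;  -4948 − 1373 = -6321
-214 − 18 = -232;  -1373 − 232 = -1605;  -6321 − 1605 = -7926

-7926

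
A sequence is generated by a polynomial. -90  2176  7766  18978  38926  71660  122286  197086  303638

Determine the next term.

Δ: 2266, 5590, 11212, 19948, 32734, 50626, 74800, 106552
Δ²: 3324, 5622, 8736, 12786, 17892, 24174, 31752
Δ³: 2298, 3114, 4050, 5106, 6282, 7578
Δ⁴: 816, 936, 1056, 1176, 1296
Δ⁵: 120, 120, 120, 120
Fifth differences constant at 120.
1296 + 120 = 1416;  7578 + 1416 = 8994;  31752 + 8994 = 40746;  106552 + 40746 = 147298;  303638 + 147298 = 450936

450936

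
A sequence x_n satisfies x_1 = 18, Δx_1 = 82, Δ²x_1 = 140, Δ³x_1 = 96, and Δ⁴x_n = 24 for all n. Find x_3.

Build the table forward from the leading diagonal:
Δ⁴: 24  24  24
Δ³: 96  120  144
Δ²: 140  236  356
Δ: 82  222  458
x: 18  100  322

322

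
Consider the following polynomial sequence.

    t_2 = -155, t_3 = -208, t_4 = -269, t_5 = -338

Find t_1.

-110

Δ: -53  -61  -69
Δ²: -8  -8
The second differences are constant at -8.
Work back: -53 + 8 = -45;  -155 + 45 = -110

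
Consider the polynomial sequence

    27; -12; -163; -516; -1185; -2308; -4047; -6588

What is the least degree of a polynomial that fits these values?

4

First differences: -39, -151, -353, -669, -1123, -1739, -2541
Second differences: -112, -202, -316, -454, -616, -802
Third differences: -90, -114, -138, -162, -186
Fourth differences: -24, -24, -24, -24
The fourth differences are constant, so the polynomial has degree 4.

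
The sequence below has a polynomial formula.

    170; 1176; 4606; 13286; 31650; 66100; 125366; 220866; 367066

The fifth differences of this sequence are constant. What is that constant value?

Δ: 1006, 3430, 8680, 18364, 34450, 59266, 95500, 146200
Δ²: 2424, 5250, 9684, 16086, 24816, 36234, 50700
Δ³: 2826, 4434, 6402, 8730, 11418, 14466
Δ⁴: 1608, 1968, 2328, 2688, 3048
Δ⁵: 360, 360, 360, 360

360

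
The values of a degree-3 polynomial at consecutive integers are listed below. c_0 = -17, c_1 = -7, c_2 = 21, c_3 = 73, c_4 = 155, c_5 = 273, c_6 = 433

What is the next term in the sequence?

641

First differences: 10, 28, 52, 82, 118, 160
Second differences: 18, 24, 30, 36, 42
Third differences: 6, 6, 6, 6
Constant third difference = 6, so extend:
42 + 6 = 48;  160 + 48 = 208;  433 + 208 = 641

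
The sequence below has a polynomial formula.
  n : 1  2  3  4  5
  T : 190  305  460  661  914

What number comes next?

1225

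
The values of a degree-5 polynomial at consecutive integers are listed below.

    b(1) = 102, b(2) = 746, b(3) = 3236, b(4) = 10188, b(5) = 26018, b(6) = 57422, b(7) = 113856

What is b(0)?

8

D1: 644, 2490, 6952, 15830, 31404, 56434
D2: 1846, 4462, 8878, 15574, 25030
D3: 2616, 4416, 6696, 9456
D4: 1800, 2280, 2760
D5: 480, 480
The fifth differences are constant at 480.
Work back: 1800 − 480 = 1320;  2616 − 1320 = 1296;  1846 − 1296 = 550;  644 − 550 = 94;  102 − 94 = 8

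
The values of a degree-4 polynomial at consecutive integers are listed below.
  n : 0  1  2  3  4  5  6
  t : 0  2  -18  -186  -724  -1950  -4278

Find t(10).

-36250

Δ: 2  -20  -168  -538  -1226  -2328
Δ²: -22  -148  -370  -688  -1102
Δ³: -126  -222  -318  -414
Δ⁴: -96  -96  -96
Fourth differences constant at -96.
-414 − 96 = -510;  -1102 − 510 = -1612;  -2328 − 1612 = -3940;  -4278 − 3940 = -8218
-510 − 96 = -606;  -1612 − 606 = -2218;  -3940 − 2218 = -6158;  -8218 − 6158 = -14376
-606 − 96 = -702;  -2218 − 702 = -2920;  -6158 − 2920 = -9078;  -14376 − 9078 = -23454
-702 − 96 = -798;  -2920 − 798 = -3718;  -9078 − 3718 = -12796;  -23454 − 12796 = -36250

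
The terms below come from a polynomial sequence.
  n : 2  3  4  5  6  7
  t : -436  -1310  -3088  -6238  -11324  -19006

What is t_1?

Δ: -874, -1778, -3150, -5086, -7682
Δ²: -904, -1372, -1936, -2596
Δ³: -468, -564, -660
Δ⁴: -96, -96
The fourth differences are constant at -96.
Work back: -468 + 96 = -372;  -904 + 372 = -532;  -874 + 532 = -342;  -436 + 342 = -94

-94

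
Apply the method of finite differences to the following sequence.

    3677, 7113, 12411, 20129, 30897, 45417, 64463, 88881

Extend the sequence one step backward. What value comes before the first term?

1617

First differences: 3436  5298  7718  10768  14520  19046  24418
Second differences: 1862  2420  3050  3752  4526  5372
Third differences: 558  630  702  774  846
Fourth differences: 72  72  72  72
The fourth differences are constant at 72.
Work back: 558 − 72 = 486;  1862 − 486 = 1376;  3436 − 1376 = 2060;  3677 − 2060 = 1617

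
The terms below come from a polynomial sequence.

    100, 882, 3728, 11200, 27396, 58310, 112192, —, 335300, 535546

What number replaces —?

199908

Using the first 7 terms:
782, 2846, 7472, 16196, 30914, 53882
2064, 4626, 8724, 14718, 22968
2562, 4098, 5994, 8250
1536, 1896, 2256
360, 360
Constant fifth difference = 360.
Extend forward: 2256 + 360 = 2616;  8250 + 2616 = 10866;  22968 + 10866 = 33834;  53882 + 33834 = 87716;  112192 + 87716 = 199908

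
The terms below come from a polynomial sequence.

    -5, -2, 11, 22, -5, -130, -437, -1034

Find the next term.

D1: 3 , 13 , 11 , -27 , -125 , -307 , -597
D2: 10 , -2 , -38 , -98 , -182 , -290
D3: -12 , -36 , -60 , -84 , -108
D4: -24 , -24 , -24 , -24
Constant fourth difference = -24, so extend:
-108 − 24 = -132;  -290 − 132 = -422;  -597 − 422 = -1019;  -1034 − 1019 = -2053

-2053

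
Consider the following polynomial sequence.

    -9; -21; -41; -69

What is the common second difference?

-8

D1: -12, -20, -28
D2: -8, -8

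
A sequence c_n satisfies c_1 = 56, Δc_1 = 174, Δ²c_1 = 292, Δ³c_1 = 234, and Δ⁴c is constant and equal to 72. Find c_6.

Build the table forward from the leading diagonal:
D4: 72  72  72  72  72  72
D3: 234  306  378  450  522  594
D2: 292  526  832  1210  1660  2182
D1: 174  466  992  1824  3034  4694
c: 56  230  696  1688  3512  6546

6546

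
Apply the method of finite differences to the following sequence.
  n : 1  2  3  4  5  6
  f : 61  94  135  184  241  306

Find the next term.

379

Δ: 33, 41, 49, 57, 65
Δ²: 8, 8, 8, 8
Second differences constant at 8.
65 + 8 = 73;  306 + 73 = 379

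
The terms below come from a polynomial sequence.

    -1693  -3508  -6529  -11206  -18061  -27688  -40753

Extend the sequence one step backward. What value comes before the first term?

-706

Δ: -1815  -3021  -4677  -6855  -9627  -13065
Δ²: -1206  -1656  -2178  -2772  -3438
Δ³: -450  -522  -594  -666
Δ⁴: -72  -72  -72
The fourth differences are constant at -72.
Work back: -450 + 72 = -378;  -1206 + 378 = -828;  -1815 + 828 = -987;  -1693 + 987 = -706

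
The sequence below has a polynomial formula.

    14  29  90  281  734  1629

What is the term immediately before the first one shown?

9

First differences: 15, 61, 191, 453, 895
Second differences: 46, 130, 262, 442
Third differences: 84, 132, 180
Fourth differences: 48, 48
The fourth differences are constant at 48.
Work back: 84 − 48 = 36;  46 − 36 = 10;  15 − 10 = 5;  14 − 5 = 9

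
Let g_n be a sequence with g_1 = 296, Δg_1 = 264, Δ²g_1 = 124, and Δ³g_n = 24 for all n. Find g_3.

Build the table forward from the leading diagonal:
Δ³: 24  24  24
Δ²: 124  148  172
Δ: 264  388  536
g: 296  560  948

948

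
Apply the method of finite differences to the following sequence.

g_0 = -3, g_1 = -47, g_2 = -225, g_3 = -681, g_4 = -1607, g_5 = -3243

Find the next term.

-5877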